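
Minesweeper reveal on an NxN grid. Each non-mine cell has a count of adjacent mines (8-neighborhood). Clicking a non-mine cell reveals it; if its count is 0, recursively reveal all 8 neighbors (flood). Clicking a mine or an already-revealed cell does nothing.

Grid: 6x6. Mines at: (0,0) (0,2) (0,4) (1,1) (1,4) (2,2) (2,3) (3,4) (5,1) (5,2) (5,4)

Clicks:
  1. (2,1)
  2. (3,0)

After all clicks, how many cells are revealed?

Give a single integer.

Answer: 6

Derivation:
Click 1 (2,1) count=2: revealed 1 new [(2,1)] -> total=1
Click 2 (3,0) count=0: revealed 5 new [(2,0) (3,0) (3,1) (4,0) (4,1)] -> total=6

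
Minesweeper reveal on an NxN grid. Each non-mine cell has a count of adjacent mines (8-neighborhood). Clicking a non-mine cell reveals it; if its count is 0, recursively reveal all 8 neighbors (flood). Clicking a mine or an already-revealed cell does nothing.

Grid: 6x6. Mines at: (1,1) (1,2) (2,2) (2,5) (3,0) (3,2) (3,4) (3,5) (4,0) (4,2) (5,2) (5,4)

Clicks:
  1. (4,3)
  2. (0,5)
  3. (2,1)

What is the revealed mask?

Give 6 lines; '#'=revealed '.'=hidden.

Click 1 (4,3) count=5: revealed 1 new [(4,3)] -> total=1
Click 2 (0,5) count=0: revealed 6 new [(0,3) (0,4) (0,5) (1,3) (1,4) (1,5)] -> total=7
Click 3 (2,1) count=5: revealed 1 new [(2,1)] -> total=8

Answer: ...###
...###
.#....
......
...#..
......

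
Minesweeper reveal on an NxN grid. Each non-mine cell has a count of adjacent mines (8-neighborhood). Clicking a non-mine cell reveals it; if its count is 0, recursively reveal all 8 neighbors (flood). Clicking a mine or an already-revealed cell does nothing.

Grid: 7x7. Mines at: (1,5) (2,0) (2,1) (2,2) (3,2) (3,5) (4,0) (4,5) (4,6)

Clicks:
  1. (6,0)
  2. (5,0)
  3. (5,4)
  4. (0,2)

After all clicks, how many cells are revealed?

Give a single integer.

Answer: 28

Derivation:
Click 1 (6,0) count=0: revealed 18 new [(4,1) (4,2) (4,3) (4,4) (5,0) (5,1) (5,2) (5,3) (5,4) (5,5) (5,6) (6,0) (6,1) (6,2) (6,3) (6,4) (6,5) (6,6)] -> total=18
Click 2 (5,0) count=1: revealed 0 new [(none)] -> total=18
Click 3 (5,4) count=1: revealed 0 new [(none)] -> total=18
Click 4 (0,2) count=0: revealed 10 new [(0,0) (0,1) (0,2) (0,3) (0,4) (1,0) (1,1) (1,2) (1,3) (1,4)] -> total=28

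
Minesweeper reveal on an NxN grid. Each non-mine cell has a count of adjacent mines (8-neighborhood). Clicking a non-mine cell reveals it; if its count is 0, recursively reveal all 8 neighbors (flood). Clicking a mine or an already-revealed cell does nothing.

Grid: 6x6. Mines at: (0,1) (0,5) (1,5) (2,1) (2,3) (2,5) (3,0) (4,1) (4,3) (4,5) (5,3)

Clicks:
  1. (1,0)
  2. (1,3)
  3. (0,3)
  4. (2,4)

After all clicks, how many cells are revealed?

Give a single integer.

Answer: 8

Derivation:
Click 1 (1,0) count=2: revealed 1 new [(1,0)] -> total=1
Click 2 (1,3) count=1: revealed 1 new [(1,3)] -> total=2
Click 3 (0,3) count=0: revealed 5 new [(0,2) (0,3) (0,4) (1,2) (1,4)] -> total=7
Click 4 (2,4) count=3: revealed 1 new [(2,4)] -> total=8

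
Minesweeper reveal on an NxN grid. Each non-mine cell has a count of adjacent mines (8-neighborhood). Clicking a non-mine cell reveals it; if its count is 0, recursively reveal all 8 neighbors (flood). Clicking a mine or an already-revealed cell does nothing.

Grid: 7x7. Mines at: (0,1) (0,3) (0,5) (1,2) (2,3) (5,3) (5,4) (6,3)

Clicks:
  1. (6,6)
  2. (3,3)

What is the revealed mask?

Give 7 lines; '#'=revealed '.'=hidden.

Answer: .......
....###
....###
...####
....###
.....##
.....##

Derivation:
Click 1 (6,6) count=0: revealed 16 new [(1,4) (1,5) (1,6) (2,4) (2,5) (2,6) (3,4) (3,5) (3,6) (4,4) (4,5) (4,6) (5,5) (5,6) (6,5) (6,6)] -> total=16
Click 2 (3,3) count=1: revealed 1 new [(3,3)] -> total=17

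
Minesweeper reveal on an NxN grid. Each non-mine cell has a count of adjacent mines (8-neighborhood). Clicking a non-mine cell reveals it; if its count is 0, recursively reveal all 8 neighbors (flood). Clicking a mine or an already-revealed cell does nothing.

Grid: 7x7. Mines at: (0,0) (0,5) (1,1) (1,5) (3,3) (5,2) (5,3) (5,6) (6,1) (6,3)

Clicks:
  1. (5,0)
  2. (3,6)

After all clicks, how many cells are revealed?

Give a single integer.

Click 1 (5,0) count=1: revealed 1 new [(5,0)] -> total=1
Click 2 (3,6) count=0: revealed 9 new [(2,4) (2,5) (2,6) (3,4) (3,5) (3,6) (4,4) (4,5) (4,6)] -> total=10

Answer: 10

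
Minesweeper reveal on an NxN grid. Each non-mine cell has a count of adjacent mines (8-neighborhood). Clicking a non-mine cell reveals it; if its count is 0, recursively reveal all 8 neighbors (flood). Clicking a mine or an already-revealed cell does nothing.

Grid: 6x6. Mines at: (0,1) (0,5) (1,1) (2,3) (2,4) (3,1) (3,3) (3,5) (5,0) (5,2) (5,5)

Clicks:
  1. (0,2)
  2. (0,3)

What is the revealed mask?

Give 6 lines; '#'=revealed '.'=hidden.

Answer: ..###.
..###.
......
......
......
......

Derivation:
Click 1 (0,2) count=2: revealed 1 new [(0,2)] -> total=1
Click 2 (0,3) count=0: revealed 5 new [(0,3) (0,4) (1,2) (1,3) (1,4)] -> total=6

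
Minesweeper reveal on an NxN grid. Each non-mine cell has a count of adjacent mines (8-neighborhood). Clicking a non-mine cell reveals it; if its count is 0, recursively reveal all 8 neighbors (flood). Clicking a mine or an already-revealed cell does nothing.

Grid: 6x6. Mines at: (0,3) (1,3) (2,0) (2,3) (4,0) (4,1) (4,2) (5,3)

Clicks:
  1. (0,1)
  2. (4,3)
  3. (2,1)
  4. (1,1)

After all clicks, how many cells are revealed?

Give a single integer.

Click 1 (0,1) count=0: revealed 6 new [(0,0) (0,1) (0,2) (1,0) (1,1) (1,2)] -> total=6
Click 2 (4,3) count=2: revealed 1 new [(4,3)] -> total=7
Click 3 (2,1) count=1: revealed 1 new [(2,1)] -> total=8
Click 4 (1,1) count=1: revealed 0 new [(none)] -> total=8

Answer: 8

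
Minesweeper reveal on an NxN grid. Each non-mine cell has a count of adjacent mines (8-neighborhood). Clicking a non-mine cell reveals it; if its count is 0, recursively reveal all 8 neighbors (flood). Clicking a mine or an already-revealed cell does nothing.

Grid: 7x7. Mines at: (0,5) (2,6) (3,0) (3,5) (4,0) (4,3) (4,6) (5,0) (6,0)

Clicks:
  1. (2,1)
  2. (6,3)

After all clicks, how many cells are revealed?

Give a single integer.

Answer: 13

Derivation:
Click 1 (2,1) count=1: revealed 1 new [(2,1)] -> total=1
Click 2 (6,3) count=0: revealed 12 new [(5,1) (5,2) (5,3) (5,4) (5,5) (5,6) (6,1) (6,2) (6,3) (6,4) (6,5) (6,6)] -> total=13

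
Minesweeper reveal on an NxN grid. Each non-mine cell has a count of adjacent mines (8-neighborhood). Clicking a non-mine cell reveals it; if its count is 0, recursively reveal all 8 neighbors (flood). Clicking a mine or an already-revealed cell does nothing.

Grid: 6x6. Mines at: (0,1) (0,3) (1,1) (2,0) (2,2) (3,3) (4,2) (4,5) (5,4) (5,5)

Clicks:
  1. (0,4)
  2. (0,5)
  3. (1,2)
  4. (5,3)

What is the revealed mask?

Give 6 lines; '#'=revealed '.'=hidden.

Click 1 (0,4) count=1: revealed 1 new [(0,4)] -> total=1
Click 2 (0,5) count=0: revealed 7 new [(0,5) (1,4) (1,5) (2,4) (2,5) (3,4) (3,5)] -> total=8
Click 3 (1,2) count=4: revealed 1 new [(1,2)] -> total=9
Click 4 (5,3) count=2: revealed 1 new [(5,3)] -> total=10

Answer: ....##
..#.##
....##
....##
......
...#..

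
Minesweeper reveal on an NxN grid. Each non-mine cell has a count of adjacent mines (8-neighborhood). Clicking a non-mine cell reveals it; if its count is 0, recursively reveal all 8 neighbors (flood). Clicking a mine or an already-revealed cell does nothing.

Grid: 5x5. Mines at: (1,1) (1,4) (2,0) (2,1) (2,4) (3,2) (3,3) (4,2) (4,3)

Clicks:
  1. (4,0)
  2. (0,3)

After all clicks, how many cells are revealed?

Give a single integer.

Answer: 5

Derivation:
Click 1 (4,0) count=0: revealed 4 new [(3,0) (3,1) (4,0) (4,1)] -> total=4
Click 2 (0,3) count=1: revealed 1 new [(0,3)] -> total=5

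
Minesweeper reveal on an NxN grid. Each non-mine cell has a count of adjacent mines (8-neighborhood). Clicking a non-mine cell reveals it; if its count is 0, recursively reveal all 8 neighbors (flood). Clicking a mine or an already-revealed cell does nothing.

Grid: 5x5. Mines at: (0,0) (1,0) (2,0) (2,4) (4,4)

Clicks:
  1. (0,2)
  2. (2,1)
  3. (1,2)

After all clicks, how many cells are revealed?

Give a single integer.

Answer: 19

Derivation:
Click 1 (0,2) count=0: revealed 19 new [(0,1) (0,2) (0,3) (0,4) (1,1) (1,2) (1,3) (1,4) (2,1) (2,2) (2,3) (3,0) (3,1) (3,2) (3,3) (4,0) (4,1) (4,2) (4,3)] -> total=19
Click 2 (2,1) count=2: revealed 0 new [(none)] -> total=19
Click 3 (1,2) count=0: revealed 0 new [(none)] -> total=19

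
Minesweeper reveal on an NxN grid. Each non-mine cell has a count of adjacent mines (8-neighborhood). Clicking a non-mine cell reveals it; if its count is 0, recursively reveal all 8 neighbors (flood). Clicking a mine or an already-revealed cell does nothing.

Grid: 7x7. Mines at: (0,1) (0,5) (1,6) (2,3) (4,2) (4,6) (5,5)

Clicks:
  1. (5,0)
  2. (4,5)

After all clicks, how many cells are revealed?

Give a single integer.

Answer: 22

Derivation:
Click 1 (5,0) count=0: revealed 21 new [(1,0) (1,1) (1,2) (2,0) (2,1) (2,2) (3,0) (3,1) (3,2) (4,0) (4,1) (5,0) (5,1) (5,2) (5,3) (5,4) (6,0) (6,1) (6,2) (6,3) (6,4)] -> total=21
Click 2 (4,5) count=2: revealed 1 new [(4,5)] -> total=22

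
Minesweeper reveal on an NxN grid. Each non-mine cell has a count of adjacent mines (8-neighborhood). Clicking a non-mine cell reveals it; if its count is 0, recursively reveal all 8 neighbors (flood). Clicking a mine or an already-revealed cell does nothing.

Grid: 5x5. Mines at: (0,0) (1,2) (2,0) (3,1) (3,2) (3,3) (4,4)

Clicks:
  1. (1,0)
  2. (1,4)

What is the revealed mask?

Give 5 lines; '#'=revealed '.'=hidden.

Answer: ...##
#..##
...##
.....
.....

Derivation:
Click 1 (1,0) count=2: revealed 1 new [(1,0)] -> total=1
Click 2 (1,4) count=0: revealed 6 new [(0,3) (0,4) (1,3) (1,4) (2,3) (2,4)] -> total=7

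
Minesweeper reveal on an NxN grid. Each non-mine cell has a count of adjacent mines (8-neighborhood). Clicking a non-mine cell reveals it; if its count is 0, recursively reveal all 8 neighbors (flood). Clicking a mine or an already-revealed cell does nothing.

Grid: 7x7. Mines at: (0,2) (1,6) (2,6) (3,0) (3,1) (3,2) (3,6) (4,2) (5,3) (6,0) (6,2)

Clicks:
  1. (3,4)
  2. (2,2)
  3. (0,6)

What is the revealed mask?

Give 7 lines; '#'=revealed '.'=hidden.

Answer: ...####
...###.
..####.
...###.
...###.
.......
.......

Derivation:
Click 1 (3,4) count=0: revealed 15 new [(0,3) (0,4) (0,5) (1,3) (1,4) (1,5) (2,3) (2,4) (2,5) (3,3) (3,4) (3,5) (4,3) (4,4) (4,5)] -> total=15
Click 2 (2,2) count=2: revealed 1 new [(2,2)] -> total=16
Click 3 (0,6) count=1: revealed 1 new [(0,6)] -> total=17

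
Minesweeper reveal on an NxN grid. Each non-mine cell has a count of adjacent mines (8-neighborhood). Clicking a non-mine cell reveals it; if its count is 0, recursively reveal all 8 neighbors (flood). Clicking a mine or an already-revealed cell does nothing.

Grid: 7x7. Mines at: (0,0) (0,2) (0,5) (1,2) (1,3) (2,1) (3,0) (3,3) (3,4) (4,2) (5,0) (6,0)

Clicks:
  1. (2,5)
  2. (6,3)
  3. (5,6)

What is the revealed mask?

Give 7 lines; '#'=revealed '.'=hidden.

Click 1 (2,5) count=1: revealed 1 new [(2,5)] -> total=1
Click 2 (6,3) count=0: revealed 21 new [(1,5) (1,6) (2,6) (3,5) (3,6) (4,3) (4,4) (4,5) (4,6) (5,1) (5,2) (5,3) (5,4) (5,5) (5,6) (6,1) (6,2) (6,3) (6,4) (6,5) (6,6)] -> total=22
Click 3 (5,6) count=0: revealed 0 new [(none)] -> total=22

Answer: .......
.....##
.....##
.....##
...####
.######
.######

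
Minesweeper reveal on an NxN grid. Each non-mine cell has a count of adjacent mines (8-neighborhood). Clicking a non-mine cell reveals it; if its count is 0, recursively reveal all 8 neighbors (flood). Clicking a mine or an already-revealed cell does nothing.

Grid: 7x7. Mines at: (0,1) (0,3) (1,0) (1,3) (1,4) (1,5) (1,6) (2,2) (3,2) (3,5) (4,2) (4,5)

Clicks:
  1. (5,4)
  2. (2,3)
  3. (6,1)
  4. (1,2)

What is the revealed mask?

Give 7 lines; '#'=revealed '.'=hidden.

Click 1 (5,4) count=1: revealed 1 new [(5,4)] -> total=1
Click 2 (2,3) count=4: revealed 1 new [(2,3)] -> total=2
Click 3 (6,1) count=0: revealed 19 new [(2,0) (2,1) (3,0) (3,1) (4,0) (4,1) (5,0) (5,1) (5,2) (5,3) (5,5) (5,6) (6,0) (6,1) (6,2) (6,3) (6,4) (6,5) (6,6)] -> total=21
Click 4 (1,2) count=4: revealed 1 new [(1,2)] -> total=22

Answer: .......
..#....
##.#...
##.....
##.....
#######
#######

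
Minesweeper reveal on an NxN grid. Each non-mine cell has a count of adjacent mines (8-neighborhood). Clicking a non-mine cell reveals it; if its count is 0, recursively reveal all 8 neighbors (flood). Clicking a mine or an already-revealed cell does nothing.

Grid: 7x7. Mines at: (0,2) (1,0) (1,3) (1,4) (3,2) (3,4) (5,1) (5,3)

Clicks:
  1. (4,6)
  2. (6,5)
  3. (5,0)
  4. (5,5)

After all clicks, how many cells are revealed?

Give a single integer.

Answer: 18

Derivation:
Click 1 (4,6) count=0: revealed 17 new [(0,5) (0,6) (1,5) (1,6) (2,5) (2,6) (3,5) (3,6) (4,4) (4,5) (4,6) (5,4) (5,5) (5,6) (6,4) (6,5) (6,6)] -> total=17
Click 2 (6,5) count=0: revealed 0 new [(none)] -> total=17
Click 3 (5,0) count=1: revealed 1 new [(5,0)] -> total=18
Click 4 (5,5) count=0: revealed 0 new [(none)] -> total=18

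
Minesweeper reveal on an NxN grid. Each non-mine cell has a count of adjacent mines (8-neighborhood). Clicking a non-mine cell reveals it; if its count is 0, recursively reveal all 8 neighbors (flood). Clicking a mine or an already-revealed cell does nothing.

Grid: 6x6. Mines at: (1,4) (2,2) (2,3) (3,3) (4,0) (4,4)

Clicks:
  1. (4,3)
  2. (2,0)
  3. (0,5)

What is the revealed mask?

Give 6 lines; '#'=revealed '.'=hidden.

Click 1 (4,3) count=2: revealed 1 new [(4,3)] -> total=1
Click 2 (2,0) count=0: revealed 12 new [(0,0) (0,1) (0,2) (0,3) (1,0) (1,1) (1,2) (1,3) (2,0) (2,1) (3,0) (3,1)] -> total=13
Click 3 (0,5) count=1: revealed 1 new [(0,5)] -> total=14

Answer: ####.#
####..
##....
##....
...#..
......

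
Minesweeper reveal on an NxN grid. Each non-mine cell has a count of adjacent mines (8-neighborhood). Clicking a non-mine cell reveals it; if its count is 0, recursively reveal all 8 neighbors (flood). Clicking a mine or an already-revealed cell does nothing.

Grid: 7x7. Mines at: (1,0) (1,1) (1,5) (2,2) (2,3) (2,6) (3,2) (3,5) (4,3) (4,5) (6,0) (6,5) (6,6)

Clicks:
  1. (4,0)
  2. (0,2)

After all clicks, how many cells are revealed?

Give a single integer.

Click 1 (4,0) count=0: revealed 8 new [(2,0) (2,1) (3,0) (3,1) (4,0) (4,1) (5,0) (5,1)] -> total=8
Click 2 (0,2) count=1: revealed 1 new [(0,2)] -> total=9

Answer: 9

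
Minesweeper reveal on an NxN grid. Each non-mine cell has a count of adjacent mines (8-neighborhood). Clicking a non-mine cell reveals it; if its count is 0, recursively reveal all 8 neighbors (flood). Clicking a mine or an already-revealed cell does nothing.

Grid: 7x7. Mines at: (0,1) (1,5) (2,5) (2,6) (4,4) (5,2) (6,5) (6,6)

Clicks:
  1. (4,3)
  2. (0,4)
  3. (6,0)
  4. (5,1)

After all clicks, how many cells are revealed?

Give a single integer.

Answer: 26

Derivation:
Click 1 (4,3) count=2: revealed 1 new [(4,3)] -> total=1
Click 2 (0,4) count=1: revealed 1 new [(0,4)] -> total=2
Click 3 (6,0) count=0: revealed 24 new [(0,2) (0,3) (1,0) (1,1) (1,2) (1,3) (1,4) (2,0) (2,1) (2,2) (2,3) (2,4) (3,0) (3,1) (3,2) (3,3) (3,4) (4,0) (4,1) (4,2) (5,0) (5,1) (6,0) (6,1)] -> total=26
Click 4 (5,1) count=1: revealed 0 new [(none)] -> total=26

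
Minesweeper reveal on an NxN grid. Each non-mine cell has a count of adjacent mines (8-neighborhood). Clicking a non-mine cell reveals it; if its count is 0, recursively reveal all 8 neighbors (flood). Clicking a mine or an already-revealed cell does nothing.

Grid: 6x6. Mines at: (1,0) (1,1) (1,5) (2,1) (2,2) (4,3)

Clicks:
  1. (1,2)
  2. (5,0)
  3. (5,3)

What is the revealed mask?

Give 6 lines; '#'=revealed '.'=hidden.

Click 1 (1,2) count=3: revealed 1 new [(1,2)] -> total=1
Click 2 (5,0) count=0: revealed 9 new [(3,0) (3,1) (3,2) (4,0) (4,1) (4,2) (5,0) (5,1) (5,2)] -> total=10
Click 3 (5,3) count=1: revealed 1 new [(5,3)] -> total=11

Answer: ......
..#...
......
###...
###...
####..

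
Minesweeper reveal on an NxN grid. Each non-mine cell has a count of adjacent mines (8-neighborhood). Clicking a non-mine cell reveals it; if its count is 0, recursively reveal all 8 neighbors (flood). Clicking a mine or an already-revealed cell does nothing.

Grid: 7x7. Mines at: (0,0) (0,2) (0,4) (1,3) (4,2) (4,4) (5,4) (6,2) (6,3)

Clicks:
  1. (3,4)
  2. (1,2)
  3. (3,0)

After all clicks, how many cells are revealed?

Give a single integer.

Answer: 16

Derivation:
Click 1 (3,4) count=1: revealed 1 new [(3,4)] -> total=1
Click 2 (1,2) count=2: revealed 1 new [(1,2)] -> total=2
Click 3 (3,0) count=0: revealed 14 new [(1,0) (1,1) (2,0) (2,1) (2,2) (3,0) (3,1) (3,2) (4,0) (4,1) (5,0) (5,1) (6,0) (6,1)] -> total=16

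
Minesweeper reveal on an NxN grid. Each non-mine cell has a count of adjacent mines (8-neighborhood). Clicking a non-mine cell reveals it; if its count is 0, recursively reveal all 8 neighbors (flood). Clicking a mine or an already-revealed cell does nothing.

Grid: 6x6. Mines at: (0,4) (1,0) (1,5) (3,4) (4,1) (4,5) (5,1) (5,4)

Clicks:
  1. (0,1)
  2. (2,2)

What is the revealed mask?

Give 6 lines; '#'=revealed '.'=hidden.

Click 1 (0,1) count=1: revealed 1 new [(0,1)] -> total=1
Click 2 (2,2) count=0: revealed 11 new [(0,2) (0,3) (1,1) (1,2) (1,3) (2,1) (2,2) (2,3) (3,1) (3,2) (3,3)] -> total=12

Answer: .###..
.###..
.###..
.###..
......
......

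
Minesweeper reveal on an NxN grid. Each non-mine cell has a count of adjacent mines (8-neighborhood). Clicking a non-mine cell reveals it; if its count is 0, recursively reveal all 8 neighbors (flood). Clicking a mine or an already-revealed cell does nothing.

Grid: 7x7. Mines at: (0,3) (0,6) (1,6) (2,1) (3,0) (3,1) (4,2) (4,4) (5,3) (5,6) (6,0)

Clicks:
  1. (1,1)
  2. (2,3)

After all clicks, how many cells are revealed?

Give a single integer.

Click 1 (1,1) count=1: revealed 1 new [(1,1)] -> total=1
Click 2 (2,3) count=0: revealed 12 new [(1,2) (1,3) (1,4) (1,5) (2,2) (2,3) (2,4) (2,5) (3,2) (3,3) (3,4) (3,5)] -> total=13

Answer: 13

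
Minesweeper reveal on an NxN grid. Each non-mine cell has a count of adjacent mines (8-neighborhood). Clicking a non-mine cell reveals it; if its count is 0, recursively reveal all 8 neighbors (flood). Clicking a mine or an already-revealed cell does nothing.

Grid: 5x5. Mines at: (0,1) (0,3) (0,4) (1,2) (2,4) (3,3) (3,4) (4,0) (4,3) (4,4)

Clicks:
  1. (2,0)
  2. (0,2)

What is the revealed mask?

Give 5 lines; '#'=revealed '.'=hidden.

Click 1 (2,0) count=0: revealed 6 new [(1,0) (1,1) (2,0) (2,1) (3,0) (3,1)] -> total=6
Click 2 (0,2) count=3: revealed 1 new [(0,2)] -> total=7

Answer: ..#..
##...
##...
##...
.....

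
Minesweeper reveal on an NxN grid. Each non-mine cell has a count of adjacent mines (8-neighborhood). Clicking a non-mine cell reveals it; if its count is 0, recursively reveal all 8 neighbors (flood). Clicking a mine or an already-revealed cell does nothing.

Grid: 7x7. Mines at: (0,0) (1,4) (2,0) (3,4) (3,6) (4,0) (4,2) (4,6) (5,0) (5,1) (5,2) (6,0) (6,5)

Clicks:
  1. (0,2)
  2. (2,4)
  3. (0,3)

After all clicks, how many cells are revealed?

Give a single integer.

Answer: 13

Derivation:
Click 1 (0,2) count=0: revealed 12 new [(0,1) (0,2) (0,3) (1,1) (1,2) (1,3) (2,1) (2,2) (2,3) (3,1) (3,2) (3,3)] -> total=12
Click 2 (2,4) count=2: revealed 1 new [(2,4)] -> total=13
Click 3 (0,3) count=1: revealed 0 new [(none)] -> total=13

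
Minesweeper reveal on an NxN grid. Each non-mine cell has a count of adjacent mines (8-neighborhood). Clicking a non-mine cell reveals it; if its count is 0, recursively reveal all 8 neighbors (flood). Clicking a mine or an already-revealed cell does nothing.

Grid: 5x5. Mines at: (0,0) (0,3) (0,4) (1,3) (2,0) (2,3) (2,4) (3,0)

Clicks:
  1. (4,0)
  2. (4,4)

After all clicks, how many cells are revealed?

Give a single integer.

Answer: 9

Derivation:
Click 1 (4,0) count=1: revealed 1 new [(4,0)] -> total=1
Click 2 (4,4) count=0: revealed 8 new [(3,1) (3,2) (3,3) (3,4) (4,1) (4,2) (4,3) (4,4)] -> total=9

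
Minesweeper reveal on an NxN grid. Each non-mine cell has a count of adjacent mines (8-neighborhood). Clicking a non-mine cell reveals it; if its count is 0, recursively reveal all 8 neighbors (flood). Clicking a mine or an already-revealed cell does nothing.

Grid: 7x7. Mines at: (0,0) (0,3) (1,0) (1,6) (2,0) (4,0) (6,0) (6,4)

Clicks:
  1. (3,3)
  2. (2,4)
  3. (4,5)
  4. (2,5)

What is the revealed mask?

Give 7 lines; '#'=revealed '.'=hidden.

Click 1 (3,3) count=0: revealed 34 new [(1,1) (1,2) (1,3) (1,4) (1,5) (2,1) (2,2) (2,3) (2,4) (2,5) (2,6) (3,1) (3,2) (3,3) (3,4) (3,5) (3,6) (4,1) (4,2) (4,3) (4,4) (4,5) (4,6) (5,1) (5,2) (5,3) (5,4) (5,5) (5,6) (6,1) (6,2) (6,3) (6,5) (6,6)] -> total=34
Click 2 (2,4) count=0: revealed 0 new [(none)] -> total=34
Click 3 (4,5) count=0: revealed 0 new [(none)] -> total=34
Click 4 (2,5) count=1: revealed 0 new [(none)] -> total=34

Answer: .......
.#####.
.######
.######
.######
.######
.###.##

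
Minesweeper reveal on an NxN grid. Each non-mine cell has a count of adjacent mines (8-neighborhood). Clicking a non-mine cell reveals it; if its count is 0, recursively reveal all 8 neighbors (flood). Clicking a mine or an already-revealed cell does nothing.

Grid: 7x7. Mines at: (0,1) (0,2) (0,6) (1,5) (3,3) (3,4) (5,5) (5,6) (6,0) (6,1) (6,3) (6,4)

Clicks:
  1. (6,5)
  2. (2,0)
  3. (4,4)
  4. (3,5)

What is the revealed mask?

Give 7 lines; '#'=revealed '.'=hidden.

Answer: .......
###....
###....
###..#.
###.#..
###....
.....#.

Derivation:
Click 1 (6,5) count=3: revealed 1 new [(6,5)] -> total=1
Click 2 (2,0) count=0: revealed 15 new [(1,0) (1,1) (1,2) (2,0) (2,1) (2,2) (3,0) (3,1) (3,2) (4,0) (4,1) (4,2) (5,0) (5,1) (5,2)] -> total=16
Click 3 (4,4) count=3: revealed 1 new [(4,4)] -> total=17
Click 4 (3,5) count=1: revealed 1 new [(3,5)] -> total=18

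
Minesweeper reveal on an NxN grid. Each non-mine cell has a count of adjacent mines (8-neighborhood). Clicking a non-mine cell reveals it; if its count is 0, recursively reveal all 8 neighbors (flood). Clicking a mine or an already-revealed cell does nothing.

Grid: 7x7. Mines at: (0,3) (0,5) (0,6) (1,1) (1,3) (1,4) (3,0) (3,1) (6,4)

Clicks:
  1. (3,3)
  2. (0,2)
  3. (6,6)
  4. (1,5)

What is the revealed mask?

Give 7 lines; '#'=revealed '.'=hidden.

Click 1 (3,3) count=0: revealed 32 new [(1,5) (1,6) (2,2) (2,3) (2,4) (2,5) (2,6) (3,2) (3,3) (3,4) (3,5) (3,6) (4,0) (4,1) (4,2) (4,3) (4,4) (4,5) (4,6) (5,0) (5,1) (5,2) (5,3) (5,4) (5,5) (5,6) (6,0) (6,1) (6,2) (6,3) (6,5) (6,6)] -> total=32
Click 2 (0,2) count=3: revealed 1 new [(0,2)] -> total=33
Click 3 (6,6) count=0: revealed 0 new [(none)] -> total=33
Click 4 (1,5) count=3: revealed 0 new [(none)] -> total=33

Answer: ..#....
.....##
..#####
..#####
#######
#######
####.##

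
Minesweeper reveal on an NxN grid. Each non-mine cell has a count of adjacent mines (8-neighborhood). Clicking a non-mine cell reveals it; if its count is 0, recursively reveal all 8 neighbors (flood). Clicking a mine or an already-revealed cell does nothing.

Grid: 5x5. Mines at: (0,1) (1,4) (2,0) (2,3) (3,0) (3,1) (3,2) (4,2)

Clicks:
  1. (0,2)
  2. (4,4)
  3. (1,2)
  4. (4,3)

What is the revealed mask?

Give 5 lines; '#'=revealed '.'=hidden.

Answer: ..#..
..#..
.....
...##
...##

Derivation:
Click 1 (0,2) count=1: revealed 1 new [(0,2)] -> total=1
Click 2 (4,4) count=0: revealed 4 new [(3,3) (3,4) (4,3) (4,4)] -> total=5
Click 3 (1,2) count=2: revealed 1 new [(1,2)] -> total=6
Click 4 (4,3) count=2: revealed 0 new [(none)] -> total=6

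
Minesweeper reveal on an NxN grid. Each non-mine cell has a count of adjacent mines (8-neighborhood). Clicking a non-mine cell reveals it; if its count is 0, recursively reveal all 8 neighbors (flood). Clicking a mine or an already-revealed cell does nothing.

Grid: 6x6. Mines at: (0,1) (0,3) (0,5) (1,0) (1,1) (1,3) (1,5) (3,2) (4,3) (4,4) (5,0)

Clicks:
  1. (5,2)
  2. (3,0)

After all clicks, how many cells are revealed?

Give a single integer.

Click 1 (5,2) count=1: revealed 1 new [(5,2)] -> total=1
Click 2 (3,0) count=0: revealed 6 new [(2,0) (2,1) (3,0) (3,1) (4,0) (4,1)] -> total=7

Answer: 7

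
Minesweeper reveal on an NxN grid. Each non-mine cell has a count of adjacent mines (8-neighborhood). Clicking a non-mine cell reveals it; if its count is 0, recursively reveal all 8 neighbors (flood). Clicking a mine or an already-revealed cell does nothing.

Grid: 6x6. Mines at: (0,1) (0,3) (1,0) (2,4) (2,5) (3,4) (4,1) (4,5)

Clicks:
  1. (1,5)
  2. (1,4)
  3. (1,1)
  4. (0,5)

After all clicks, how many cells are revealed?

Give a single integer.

Click 1 (1,5) count=2: revealed 1 new [(1,5)] -> total=1
Click 2 (1,4) count=3: revealed 1 new [(1,4)] -> total=2
Click 3 (1,1) count=2: revealed 1 new [(1,1)] -> total=3
Click 4 (0,5) count=0: revealed 2 new [(0,4) (0,5)] -> total=5

Answer: 5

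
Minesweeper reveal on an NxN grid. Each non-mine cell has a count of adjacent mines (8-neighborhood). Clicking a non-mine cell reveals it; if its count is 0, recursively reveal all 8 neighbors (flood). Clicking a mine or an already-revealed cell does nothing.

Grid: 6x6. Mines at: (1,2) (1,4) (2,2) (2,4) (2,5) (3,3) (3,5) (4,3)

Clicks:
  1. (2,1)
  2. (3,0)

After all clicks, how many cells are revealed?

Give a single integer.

Answer: 15

Derivation:
Click 1 (2,1) count=2: revealed 1 new [(2,1)] -> total=1
Click 2 (3,0) count=0: revealed 14 new [(0,0) (0,1) (1,0) (1,1) (2,0) (3,0) (3,1) (3,2) (4,0) (4,1) (4,2) (5,0) (5,1) (5,2)] -> total=15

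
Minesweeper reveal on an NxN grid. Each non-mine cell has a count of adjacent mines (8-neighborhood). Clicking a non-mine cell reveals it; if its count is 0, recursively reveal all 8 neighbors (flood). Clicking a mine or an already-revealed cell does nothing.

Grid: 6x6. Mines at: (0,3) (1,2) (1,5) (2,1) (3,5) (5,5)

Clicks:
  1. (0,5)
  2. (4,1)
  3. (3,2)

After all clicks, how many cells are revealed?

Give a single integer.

Click 1 (0,5) count=1: revealed 1 new [(0,5)] -> total=1
Click 2 (4,1) count=0: revealed 18 new [(2,2) (2,3) (2,4) (3,0) (3,1) (3,2) (3,3) (3,4) (4,0) (4,1) (4,2) (4,3) (4,4) (5,0) (5,1) (5,2) (5,3) (5,4)] -> total=19
Click 3 (3,2) count=1: revealed 0 new [(none)] -> total=19

Answer: 19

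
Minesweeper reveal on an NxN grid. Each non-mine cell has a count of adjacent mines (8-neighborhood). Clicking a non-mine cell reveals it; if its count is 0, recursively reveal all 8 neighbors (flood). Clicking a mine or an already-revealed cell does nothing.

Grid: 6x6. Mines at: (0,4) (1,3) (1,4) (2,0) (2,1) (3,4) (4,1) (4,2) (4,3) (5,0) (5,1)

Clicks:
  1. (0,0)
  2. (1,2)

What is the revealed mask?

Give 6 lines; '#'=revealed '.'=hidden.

Answer: ###...
###...
......
......
......
......

Derivation:
Click 1 (0,0) count=0: revealed 6 new [(0,0) (0,1) (0,2) (1,0) (1,1) (1,2)] -> total=6
Click 2 (1,2) count=2: revealed 0 new [(none)] -> total=6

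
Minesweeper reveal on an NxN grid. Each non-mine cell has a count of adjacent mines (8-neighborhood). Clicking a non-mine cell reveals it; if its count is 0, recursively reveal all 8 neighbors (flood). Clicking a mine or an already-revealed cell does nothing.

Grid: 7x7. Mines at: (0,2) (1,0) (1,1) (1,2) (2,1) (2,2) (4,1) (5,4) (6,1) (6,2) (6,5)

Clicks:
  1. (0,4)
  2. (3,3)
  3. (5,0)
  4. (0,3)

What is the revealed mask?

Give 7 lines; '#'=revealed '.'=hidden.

Answer: ...####
...####
...####
...####
...####
#....##
.......

Derivation:
Click 1 (0,4) count=0: revealed 22 new [(0,3) (0,4) (0,5) (0,6) (1,3) (1,4) (1,5) (1,6) (2,3) (2,4) (2,5) (2,6) (3,3) (3,4) (3,5) (3,6) (4,3) (4,4) (4,5) (4,6) (5,5) (5,6)] -> total=22
Click 2 (3,3) count=1: revealed 0 new [(none)] -> total=22
Click 3 (5,0) count=2: revealed 1 new [(5,0)] -> total=23
Click 4 (0,3) count=2: revealed 0 new [(none)] -> total=23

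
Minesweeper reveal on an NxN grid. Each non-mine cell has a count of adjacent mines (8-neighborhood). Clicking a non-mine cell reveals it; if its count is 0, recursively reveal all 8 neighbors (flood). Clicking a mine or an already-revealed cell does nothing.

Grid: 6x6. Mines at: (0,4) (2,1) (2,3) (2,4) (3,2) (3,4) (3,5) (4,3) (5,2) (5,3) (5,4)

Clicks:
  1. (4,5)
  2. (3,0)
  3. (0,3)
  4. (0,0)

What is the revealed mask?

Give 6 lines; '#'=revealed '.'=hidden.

Click 1 (4,5) count=3: revealed 1 new [(4,5)] -> total=1
Click 2 (3,0) count=1: revealed 1 new [(3,0)] -> total=2
Click 3 (0,3) count=1: revealed 1 new [(0,3)] -> total=3
Click 4 (0,0) count=0: revealed 7 new [(0,0) (0,1) (0,2) (1,0) (1,1) (1,2) (1,3)] -> total=10

Answer: ####..
####..
......
#.....
.....#
......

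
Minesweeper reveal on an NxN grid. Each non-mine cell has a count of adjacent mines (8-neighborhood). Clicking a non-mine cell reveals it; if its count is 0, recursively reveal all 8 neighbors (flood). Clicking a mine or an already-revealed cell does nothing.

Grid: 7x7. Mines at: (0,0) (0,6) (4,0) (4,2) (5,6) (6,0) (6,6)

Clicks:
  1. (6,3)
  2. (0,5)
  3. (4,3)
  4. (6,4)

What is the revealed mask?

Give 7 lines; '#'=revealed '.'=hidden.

Answer: .#####.
#######
#######
#######
...####
.#####.
.#####.

Derivation:
Click 1 (6,3) count=0: revealed 40 new [(0,1) (0,2) (0,3) (0,4) (0,5) (1,0) (1,1) (1,2) (1,3) (1,4) (1,5) (1,6) (2,0) (2,1) (2,2) (2,3) (2,4) (2,5) (2,6) (3,0) (3,1) (3,2) (3,3) (3,4) (3,5) (3,6) (4,3) (4,4) (4,5) (4,6) (5,1) (5,2) (5,3) (5,4) (5,5) (6,1) (6,2) (6,3) (6,4) (6,5)] -> total=40
Click 2 (0,5) count=1: revealed 0 new [(none)] -> total=40
Click 3 (4,3) count=1: revealed 0 new [(none)] -> total=40
Click 4 (6,4) count=0: revealed 0 new [(none)] -> total=40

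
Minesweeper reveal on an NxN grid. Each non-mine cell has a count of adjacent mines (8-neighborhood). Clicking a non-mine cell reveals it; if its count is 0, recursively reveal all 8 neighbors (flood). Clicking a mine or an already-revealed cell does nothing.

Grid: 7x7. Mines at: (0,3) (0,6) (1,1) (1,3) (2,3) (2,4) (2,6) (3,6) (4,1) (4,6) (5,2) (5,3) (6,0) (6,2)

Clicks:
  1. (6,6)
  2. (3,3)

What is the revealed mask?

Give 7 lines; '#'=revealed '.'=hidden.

Click 1 (6,6) count=0: revealed 6 new [(5,4) (5,5) (5,6) (6,4) (6,5) (6,6)] -> total=6
Click 2 (3,3) count=2: revealed 1 new [(3,3)] -> total=7

Answer: .......
.......
.......
...#...
.......
....###
....###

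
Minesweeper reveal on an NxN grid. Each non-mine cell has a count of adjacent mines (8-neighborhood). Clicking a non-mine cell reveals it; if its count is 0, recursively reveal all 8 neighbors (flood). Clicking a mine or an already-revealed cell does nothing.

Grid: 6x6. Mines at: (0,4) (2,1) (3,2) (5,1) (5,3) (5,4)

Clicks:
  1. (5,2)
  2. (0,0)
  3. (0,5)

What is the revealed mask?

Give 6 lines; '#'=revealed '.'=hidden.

Click 1 (5,2) count=2: revealed 1 new [(5,2)] -> total=1
Click 2 (0,0) count=0: revealed 8 new [(0,0) (0,1) (0,2) (0,3) (1,0) (1,1) (1,2) (1,3)] -> total=9
Click 3 (0,5) count=1: revealed 1 new [(0,5)] -> total=10

Answer: ####.#
####..
......
......
......
..#...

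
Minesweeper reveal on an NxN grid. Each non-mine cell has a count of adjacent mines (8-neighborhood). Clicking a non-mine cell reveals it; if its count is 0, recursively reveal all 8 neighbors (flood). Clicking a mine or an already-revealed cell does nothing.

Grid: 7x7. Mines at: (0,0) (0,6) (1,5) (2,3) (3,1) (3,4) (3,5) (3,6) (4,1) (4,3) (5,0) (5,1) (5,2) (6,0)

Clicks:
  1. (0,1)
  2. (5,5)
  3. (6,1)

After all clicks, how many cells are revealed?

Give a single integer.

Click 1 (0,1) count=1: revealed 1 new [(0,1)] -> total=1
Click 2 (5,5) count=0: revealed 11 new [(4,4) (4,5) (4,6) (5,3) (5,4) (5,5) (5,6) (6,3) (6,4) (6,5) (6,6)] -> total=12
Click 3 (6,1) count=4: revealed 1 new [(6,1)] -> total=13

Answer: 13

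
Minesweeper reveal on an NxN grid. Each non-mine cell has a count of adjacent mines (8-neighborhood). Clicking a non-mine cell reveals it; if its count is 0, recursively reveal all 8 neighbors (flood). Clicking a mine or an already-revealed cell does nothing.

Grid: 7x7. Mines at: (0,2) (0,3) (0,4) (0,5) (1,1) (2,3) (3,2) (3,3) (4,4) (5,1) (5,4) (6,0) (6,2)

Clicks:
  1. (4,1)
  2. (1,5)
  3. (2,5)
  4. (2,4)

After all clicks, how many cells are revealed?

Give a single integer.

Answer: 16

Derivation:
Click 1 (4,1) count=2: revealed 1 new [(4,1)] -> total=1
Click 2 (1,5) count=2: revealed 1 new [(1,5)] -> total=2
Click 3 (2,5) count=0: revealed 14 new [(1,4) (1,6) (2,4) (2,5) (2,6) (3,4) (3,5) (3,6) (4,5) (4,6) (5,5) (5,6) (6,5) (6,6)] -> total=16
Click 4 (2,4) count=2: revealed 0 new [(none)] -> total=16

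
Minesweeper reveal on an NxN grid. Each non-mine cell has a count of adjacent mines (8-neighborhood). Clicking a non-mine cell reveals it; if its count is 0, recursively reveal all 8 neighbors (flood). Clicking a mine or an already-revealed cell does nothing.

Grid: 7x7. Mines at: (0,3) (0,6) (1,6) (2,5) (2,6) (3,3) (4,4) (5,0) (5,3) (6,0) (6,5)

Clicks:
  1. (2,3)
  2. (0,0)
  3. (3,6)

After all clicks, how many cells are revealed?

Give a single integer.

Answer: 17

Derivation:
Click 1 (2,3) count=1: revealed 1 new [(2,3)] -> total=1
Click 2 (0,0) count=0: revealed 15 new [(0,0) (0,1) (0,2) (1,0) (1,1) (1,2) (2,0) (2,1) (2,2) (3,0) (3,1) (3,2) (4,0) (4,1) (4,2)] -> total=16
Click 3 (3,6) count=2: revealed 1 new [(3,6)] -> total=17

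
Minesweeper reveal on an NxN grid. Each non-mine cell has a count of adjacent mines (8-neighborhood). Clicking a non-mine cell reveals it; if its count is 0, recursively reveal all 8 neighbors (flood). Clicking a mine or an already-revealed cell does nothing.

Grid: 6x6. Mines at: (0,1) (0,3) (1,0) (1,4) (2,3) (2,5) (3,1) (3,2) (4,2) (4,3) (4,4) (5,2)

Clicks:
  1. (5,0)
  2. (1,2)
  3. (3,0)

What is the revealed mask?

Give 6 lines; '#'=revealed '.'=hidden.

Answer: ......
..#...
......
#.....
##....
##....

Derivation:
Click 1 (5,0) count=0: revealed 4 new [(4,0) (4,1) (5,0) (5,1)] -> total=4
Click 2 (1,2) count=3: revealed 1 new [(1,2)] -> total=5
Click 3 (3,0) count=1: revealed 1 new [(3,0)] -> total=6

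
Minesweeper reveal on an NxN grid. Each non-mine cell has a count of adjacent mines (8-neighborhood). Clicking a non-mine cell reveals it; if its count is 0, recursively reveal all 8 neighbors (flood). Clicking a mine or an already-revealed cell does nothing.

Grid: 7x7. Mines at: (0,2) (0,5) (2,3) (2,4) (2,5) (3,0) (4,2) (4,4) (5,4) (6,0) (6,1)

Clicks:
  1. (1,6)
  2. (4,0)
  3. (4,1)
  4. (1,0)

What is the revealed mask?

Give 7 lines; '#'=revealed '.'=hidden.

Click 1 (1,6) count=2: revealed 1 new [(1,6)] -> total=1
Click 2 (4,0) count=1: revealed 1 new [(4,0)] -> total=2
Click 3 (4,1) count=2: revealed 1 new [(4,1)] -> total=3
Click 4 (1,0) count=0: revealed 6 new [(0,0) (0,1) (1,0) (1,1) (2,0) (2,1)] -> total=9

Answer: ##.....
##....#
##.....
.......
##.....
.......
.......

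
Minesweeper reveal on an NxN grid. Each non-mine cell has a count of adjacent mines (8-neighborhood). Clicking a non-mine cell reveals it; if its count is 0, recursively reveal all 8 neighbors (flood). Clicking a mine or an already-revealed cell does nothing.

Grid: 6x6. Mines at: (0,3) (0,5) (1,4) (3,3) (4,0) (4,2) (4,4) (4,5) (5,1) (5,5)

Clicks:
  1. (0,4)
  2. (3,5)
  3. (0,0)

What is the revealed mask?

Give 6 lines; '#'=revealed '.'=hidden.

Click 1 (0,4) count=3: revealed 1 new [(0,4)] -> total=1
Click 2 (3,5) count=2: revealed 1 new [(3,5)] -> total=2
Click 3 (0,0) count=0: revealed 12 new [(0,0) (0,1) (0,2) (1,0) (1,1) (1,2) (2,0) (2,1) (2,2) (3,0) (3,1) (3,2)] -> total=14

Answer: ###.#.
###...
###...
###..#
......
......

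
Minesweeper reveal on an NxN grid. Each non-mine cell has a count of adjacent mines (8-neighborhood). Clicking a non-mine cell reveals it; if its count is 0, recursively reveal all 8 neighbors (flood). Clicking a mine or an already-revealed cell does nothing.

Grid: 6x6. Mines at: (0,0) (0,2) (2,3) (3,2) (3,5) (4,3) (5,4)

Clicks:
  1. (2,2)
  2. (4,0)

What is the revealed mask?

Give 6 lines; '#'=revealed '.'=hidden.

Click 1 (2,2) count=2: revealed 1 new [(2,2)] -> total=1
Click 2 (4,0) count=0: revealed 12 new [(1,0) (1,1) (2,0) (2,1) (3,0) (3,1) (4,0) (4,1) (4,2) (5,0) (5,1) (5,2)] -> total=13

Answer: ......
##....
###...
##....
###...
###...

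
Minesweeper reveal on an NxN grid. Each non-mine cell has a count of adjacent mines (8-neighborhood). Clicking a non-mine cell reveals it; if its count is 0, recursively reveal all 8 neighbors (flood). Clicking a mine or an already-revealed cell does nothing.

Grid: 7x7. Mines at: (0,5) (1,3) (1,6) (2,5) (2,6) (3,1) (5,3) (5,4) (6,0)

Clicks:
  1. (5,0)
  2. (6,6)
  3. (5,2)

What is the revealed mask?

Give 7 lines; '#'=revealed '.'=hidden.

Click 1 (5,0) count=1: revealed 1 new [(5,0)] -> total=1
Click 2 (6,6) count=0: revealed 8 new [(3,5) (3,6) (4,5) (4,6) (5,5) (5,6) (6,5) (6,6)] -> total=9
Click 3 (5,2) count=1: revealed 1 new [(5,2)] -> total=10

Answer: .......
.......
.......
.....##
.....##
#.#..##
.....##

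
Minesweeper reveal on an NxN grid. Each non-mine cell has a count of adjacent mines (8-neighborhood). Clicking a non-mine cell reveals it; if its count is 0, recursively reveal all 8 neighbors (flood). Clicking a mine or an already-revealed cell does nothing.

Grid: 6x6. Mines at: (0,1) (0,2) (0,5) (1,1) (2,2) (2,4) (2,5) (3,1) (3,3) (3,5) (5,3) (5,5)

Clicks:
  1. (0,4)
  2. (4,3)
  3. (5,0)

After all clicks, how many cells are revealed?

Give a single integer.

Answer: 8

Derivation:
Click 1 (0,4) count=1: revealed 1 new [(0,4)] -> total=1
Click 2 (4,3) count=2: revealed 1 new [(4,3)] -> total=2
Click 3 (5,0) count=0: revealed 6 new [(4,0) (4,1) (4,2) (5,0) (5,1) (5,2)] -> total=8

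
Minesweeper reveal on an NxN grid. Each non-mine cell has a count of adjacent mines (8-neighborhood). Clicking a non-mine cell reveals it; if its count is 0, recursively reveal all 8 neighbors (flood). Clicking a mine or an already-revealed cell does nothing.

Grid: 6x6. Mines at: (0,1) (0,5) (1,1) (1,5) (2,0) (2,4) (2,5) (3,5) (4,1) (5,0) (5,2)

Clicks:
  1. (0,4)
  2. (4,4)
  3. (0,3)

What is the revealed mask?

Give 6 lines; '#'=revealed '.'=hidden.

Answer: ..###.
..###.
......
......
....#.
......

Derivation:
Click 1 (0,4) count=2: revealed 1 new [(0,4)] -> total=1
Click 2 (4,4) count=1: revealed 1 new [(4,4)] -> total=2
Click 3 (0,3) count=0: revealed 5 new [(0,2) (0,3) (1,2) (1,3) (1,4)] -> total=7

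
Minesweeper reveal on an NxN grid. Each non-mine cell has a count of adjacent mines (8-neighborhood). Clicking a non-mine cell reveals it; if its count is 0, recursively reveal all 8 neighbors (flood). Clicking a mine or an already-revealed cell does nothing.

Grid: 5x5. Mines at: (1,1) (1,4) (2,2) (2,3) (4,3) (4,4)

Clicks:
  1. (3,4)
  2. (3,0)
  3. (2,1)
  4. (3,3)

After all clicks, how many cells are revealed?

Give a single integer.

Answer: 10

Derivation:
Click 1 (3,4) count=3: revealed 1 new [(3,4)] -> total=1
Click 2 (3,0) count=0: revealed 8 new [(2,0) (2,1) (3,0) (3,1) (3,2) (4,0) (4,1) (4,2)] -> total=9
Click 3 (2,1) count=2: revealed 0 new [(none)] -> total=9
Click 4 (3,3) count=4: revealed 1 new [(3,3)] -> total=10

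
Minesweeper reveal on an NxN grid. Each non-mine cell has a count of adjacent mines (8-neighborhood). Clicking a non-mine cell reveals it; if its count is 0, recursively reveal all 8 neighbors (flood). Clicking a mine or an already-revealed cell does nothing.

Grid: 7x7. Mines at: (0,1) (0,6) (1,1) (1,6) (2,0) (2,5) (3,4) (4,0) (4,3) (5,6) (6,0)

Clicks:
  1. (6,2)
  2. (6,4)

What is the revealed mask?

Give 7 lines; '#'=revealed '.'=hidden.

Click 1 (6,2) count=0: revealed 10 new [(5,1) (5,2) (5,3) (5,4) (5,5) (6,1) (6,2) (6,3) (6,4) (6,5)] -> total=10
Click 2 (6,4) count=0: revealed 0 new [(none)] -> total=10

Answer: .......
.......
.......
.......
.......
.#####.
.#####.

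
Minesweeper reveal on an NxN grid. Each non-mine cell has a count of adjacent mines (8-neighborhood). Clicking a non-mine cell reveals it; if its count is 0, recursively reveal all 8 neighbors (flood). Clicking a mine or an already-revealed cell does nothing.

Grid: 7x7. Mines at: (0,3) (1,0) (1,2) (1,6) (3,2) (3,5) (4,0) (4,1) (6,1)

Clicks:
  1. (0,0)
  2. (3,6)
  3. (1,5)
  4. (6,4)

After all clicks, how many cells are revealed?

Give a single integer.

Answer: 18

Derivation:
Click 1 (0,0) count=1: revealed 1 new [(0,0)] -> total=1
Click 2 (3,6) count=1: revealed 1 new [(3,6)] -> total=2
Click 3 (1,5) count=1: revealed 1 new [(1,5)] -> total=3
Click 4 (6,4) count=0: revealed 15 new [(4,2) (4,3) (4,4) (4,5) (4,6) (5,2) (5,3) (5,4) (5,5) (5,6) (6,2) (6,3) (6,4) (6,5) (6,6)] -> total=18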